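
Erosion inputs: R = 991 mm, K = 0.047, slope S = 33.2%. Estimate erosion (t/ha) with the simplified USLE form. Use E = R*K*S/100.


Formula: E = R * K * S / 100  (simplified USLE)
R * K = 991 * 0.047 = 46.577
E = 46.577 * 33.2 / 100 = 15.46 t/ha

15.46


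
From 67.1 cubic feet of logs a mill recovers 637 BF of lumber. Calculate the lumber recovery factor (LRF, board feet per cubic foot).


Formula: LRF = Lumber Output (BF) / Log Input (ft^3)
LRF = 637 BF / 67.1 ft^3
LRF = 9.49 BF/ft^3

9.49


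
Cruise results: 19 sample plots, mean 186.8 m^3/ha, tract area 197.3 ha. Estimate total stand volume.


Formula: Total Volume = Mean Volume per ha * Total Area
Total Volume = 186.8 m^3/ha * 197.3 ha
Total Volume = 36856 m^3

36856


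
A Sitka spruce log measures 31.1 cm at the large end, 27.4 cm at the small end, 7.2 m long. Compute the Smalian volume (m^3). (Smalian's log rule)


Smalian: V = (A1 + A2)/2 * L,  A = pi*(D/200)^2
A1 = pi*(31.1/200)^2 = 0.075964 m^2
A2 = pi*(27.4/200)^2 = 0.058965 m^2
V = (0.075964+0.058965)/2*7.2 = 0.4857 m^3

0.4857


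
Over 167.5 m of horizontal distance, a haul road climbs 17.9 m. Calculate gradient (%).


Formula: Gradient = rise / run * 100
Gradient = 17.9 / 167.5 * 100 = 10.7%

10.7


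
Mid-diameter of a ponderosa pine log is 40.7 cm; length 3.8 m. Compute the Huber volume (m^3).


Huber: V = Am * L,  Am = pi*(Dm/200)^2
Am = pi*(40.7/200)^2 = 0.1301 m^2
V = 0.1301*3.8 = 0.4944 m^3

0.4944


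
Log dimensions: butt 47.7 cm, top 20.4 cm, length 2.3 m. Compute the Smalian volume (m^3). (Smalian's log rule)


Smalian: V = (A1 + A2)/2 * L,  A = pi*(D/200)^2
A1 = pi*(47.7/200)^2 = 0.178701 m^2
A2 = pi*(20.4/200)^2 = 0.032685 m^2
V = (0.178701+0.032685)/2*2.3 = 0.2431 m^3

0.2431


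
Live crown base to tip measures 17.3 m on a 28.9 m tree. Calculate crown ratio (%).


Formula: Crown Ratio = (Crown Length / Total Height) * 100
CR = (17.3 m / 28.9 m) * 100
CR = 0.5986 * 100 = 59.9%

59.9


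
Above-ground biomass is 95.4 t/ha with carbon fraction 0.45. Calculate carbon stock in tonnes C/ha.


Formula: Carbon Stock = Biomass * Carbon Fraction
C = 95.4 t/ha * 0.45
C = 42.9 t C/ha

42.9


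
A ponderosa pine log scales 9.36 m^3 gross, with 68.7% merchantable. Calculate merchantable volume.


Formula: MV = V_total * (merchantable_pct / 100)
Merchantable fraction = 68.7% / 100 = 0.687
MV = 9.36 m^3 * 0.687 = 6.43 m^3

6.43


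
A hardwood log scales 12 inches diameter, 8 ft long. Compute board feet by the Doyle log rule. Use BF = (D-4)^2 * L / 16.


Doyle: BF = (D - 4)^2 * L / 16
Adjusted diameter = 12 - 4 = 8 in
(D-4)^2 = 8^2 = 64
BF = 64 * 8 / 16 = 32 BF

32


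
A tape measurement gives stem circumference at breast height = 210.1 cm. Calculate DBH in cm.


Formula: DBH = C / pi
DBH = 210.1 / pi
pi = 3.14159...
DBH = 66.9 cm

66.9


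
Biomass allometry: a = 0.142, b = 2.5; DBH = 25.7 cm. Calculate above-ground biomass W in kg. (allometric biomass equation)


Formula: W = a * DBH^b  (allometric power law)
DBH^b = 25.7^2.5 = 3348.3651
W = 0.142 * 3348.3651 = 475.5 kg

475.5


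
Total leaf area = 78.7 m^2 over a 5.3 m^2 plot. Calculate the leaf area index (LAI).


Formula: LAI = total leaf area / ground area  (dimensionless)
LAI = 78.7 m^2 / 5.3 m^2
LAI = 14.85

14.85


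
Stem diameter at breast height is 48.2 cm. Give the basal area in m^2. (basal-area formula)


Formula: BA = pi * (DBH/2)^2 / 10000  (cm^2 to m^2)
Radius = DBH/2 = 48.2/2 = 24.1 cm
BA = pi * 24.1^2 / 10000
   = 1824.6684 cm^2 / 10000
   = 0.1825 m^2

0.1825


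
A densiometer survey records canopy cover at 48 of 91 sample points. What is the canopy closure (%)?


Formula: Canopy closure = covered points / total points * 100
Closure = 48 / 91 * 100
Closure = 0.5275 * 100 = 52.7%

52.7


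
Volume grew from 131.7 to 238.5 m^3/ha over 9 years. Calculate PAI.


Formula: PAI = (V_T2 - V_T1) / (T2 - T1)
Volume increment = 238.5 - 131.7 = 106.8 m^3/ha
PAI = 106.8 / 9 = 11.87 m^3/ha/year

11.87


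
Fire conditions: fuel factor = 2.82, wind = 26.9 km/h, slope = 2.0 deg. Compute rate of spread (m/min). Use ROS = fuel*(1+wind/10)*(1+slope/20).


Formula: ROS = fuel * (1 + wind/10) * (1 + slope/20)
Wind factor = 1 + 26.9/10 = 3.69
Slope factor = 1 + 2.0/20 = 1.1
ROS = 2.82 * 3.69 * 1.1 = 11.45 m/min

11.45


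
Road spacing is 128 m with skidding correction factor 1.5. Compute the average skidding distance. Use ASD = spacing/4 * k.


Formula: ASD = (spacing / 4) * correction
Uncorrected distance = spacing / 4 = 128 / 4 = 32 m
ASD = 32 * 1.5 = 48 m

48


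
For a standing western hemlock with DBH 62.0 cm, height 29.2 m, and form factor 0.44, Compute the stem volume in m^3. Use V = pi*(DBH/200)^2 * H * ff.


Formula: V = pi * (DBH/200)^2 * H * ff
Radius = DBH/200 = 62.0/200 = 0.31 m
Radius^2 = 0.31^2 = 0.0961 m^2
V = pi * 0.0961 * 29.2 * 0.44
V = 3.879 m^3

3.879


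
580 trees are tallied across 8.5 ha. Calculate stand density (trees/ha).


Formula: Stand Density = N_trees / Area_ha
Density = 580 trees / 8.5 ha
Density = 68 trees/ha

68


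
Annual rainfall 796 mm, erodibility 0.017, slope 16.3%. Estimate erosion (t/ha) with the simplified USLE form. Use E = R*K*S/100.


Formula: E = R * K * S / 100  (simplified USLE)
R * K = 796 * 0.017 = 13.532
E = 13.532 * 16.3 / 100 = 2.21 t/ha

2.21


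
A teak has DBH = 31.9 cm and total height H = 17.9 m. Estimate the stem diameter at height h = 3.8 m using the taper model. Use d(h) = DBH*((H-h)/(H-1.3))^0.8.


Taper: d(h) = DBH * ((H - h) / (H - 1.3))^0.8
Numerator = H - h = 17.9 - 3.8 = 14.1 m
Denominator = H - 1.3 = 17.9 - 1.3 = 16.6 m
Ratio = 14.1 / 16.6 = 0.8494
d = 31.9 * 0.8494^0.8 = 28.0 cm

28.0


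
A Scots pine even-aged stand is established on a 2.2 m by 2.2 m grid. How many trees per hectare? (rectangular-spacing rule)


Formula: TPH = 10000 m^2/ha / (spacing_x * spacing_y)
Area per tree = 2.2 m * 2.2 m = 4.84 m^2
TPH = 10000 / 4.84 = 2066 trees/ha

2066


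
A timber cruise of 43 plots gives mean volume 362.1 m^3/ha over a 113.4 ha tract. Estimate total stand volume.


Formula: Total Volume = Mean Volume per ha * Total Area
Total Volume = 362.1 m^3/ha * 113.4 ha
Total Volume = 41062 m^3

41062


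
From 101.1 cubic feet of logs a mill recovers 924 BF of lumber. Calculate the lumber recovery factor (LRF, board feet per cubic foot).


Formula: LRF = Lumber Output (BF) / Log Input (ft^3)
LRF = 924 BF / 101.1 ft^3
LRF = 9.14 BF/ft^3

9.14


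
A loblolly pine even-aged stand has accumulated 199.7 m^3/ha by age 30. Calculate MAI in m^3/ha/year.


Formula: MAI = Total Volume / Stand Age
MAI = 199.7 m^3/ha / 30 years
MAI = 6.66 m^3/ha/year

6.66


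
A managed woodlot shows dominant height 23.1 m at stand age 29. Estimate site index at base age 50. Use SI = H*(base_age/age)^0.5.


Formula: SI = H_dom * (base_age / age)^0.5
Age ratio = 50 / 29 = 1.72414
sqrt(age_ratio) = 1.31306
SI = 23.1 * 1.31306 = 30.3 m

30.3


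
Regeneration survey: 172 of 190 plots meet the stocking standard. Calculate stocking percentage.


Formula: Stocking % = stocked plots / total plots * 100
Stocking = 172 / 190 * 100
Stocking = 0.9053 * 100 = 90.5%

90.5


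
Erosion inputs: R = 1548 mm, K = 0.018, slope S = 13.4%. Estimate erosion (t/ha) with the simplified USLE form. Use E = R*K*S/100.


Formula: E = R * K * S / 100  (simplified USLE)
R * K = 1548 * 0.018 = 27.864
E = 27.864 * 13.4 / 100 = 3.73 t/ha

3.73


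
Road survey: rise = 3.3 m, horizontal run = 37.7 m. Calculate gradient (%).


Formula: Gradient = rise / run * 100
Gradient = 3.3 / 37.7 * 100 = 8.8%

8.8


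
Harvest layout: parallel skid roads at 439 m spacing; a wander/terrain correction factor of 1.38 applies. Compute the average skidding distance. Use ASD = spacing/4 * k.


Formula: ASD = (spacing / 4) * correction
Uncorrected distance = spacing / 4 = 439 / 4 = 109.75 m
ASD = 109.75 * 1.38 = 151 m

151


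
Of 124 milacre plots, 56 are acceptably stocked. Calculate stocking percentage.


Formula: Stocking % = stocked plots / total plots * 100
Stocking = 56 / 124 * 100
Stocking = 0.4516 * 100 = 45.2%

45.2


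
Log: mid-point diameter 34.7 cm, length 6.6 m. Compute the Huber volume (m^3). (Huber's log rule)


Huber: V = Am * L,  Am = pi*(Dm/200)^2
Am = pi*(34.7/200)^2 = 0.094569 m^2
V = 0.094569*6.6 = 0.6242 m^3

0.6242


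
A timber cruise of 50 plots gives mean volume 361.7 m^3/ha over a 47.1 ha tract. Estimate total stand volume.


Formula: Total Volume = Mean Volume per ha * Total Area
Total Volume = 361.7 m^3/ha * 47.1 ha
Total Volume = 17036 m^3

17036


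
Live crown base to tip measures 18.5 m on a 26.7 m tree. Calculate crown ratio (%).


Formula: Crown Ratio = (Crown Length / Total Height) * 100
CR = (18.5 m / 26.7 m) * 100
CR = 0.6929 * 100 = 69.3%

69.3


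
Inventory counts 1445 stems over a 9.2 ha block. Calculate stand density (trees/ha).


Formula: Stand Density = N_trees / Area_ha
Density = 1445 trees / 9.2 ha
Density = 157 trees/ha

157


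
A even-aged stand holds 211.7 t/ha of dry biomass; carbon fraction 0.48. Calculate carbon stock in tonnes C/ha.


Formula: Carbon Stock = Biomass * Carbon Fraction
C = 211.7 t/ha * 0.48
C = 101.6 t C/ha

101.6


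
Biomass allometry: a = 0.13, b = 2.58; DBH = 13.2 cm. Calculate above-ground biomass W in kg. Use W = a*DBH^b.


Formula: W = a * DBH^b  (allometric power law)
DBH^b = 13.2^2.58 = 778.1812
W = 0.13 * 778.1812 = 101.2 kg

101.2


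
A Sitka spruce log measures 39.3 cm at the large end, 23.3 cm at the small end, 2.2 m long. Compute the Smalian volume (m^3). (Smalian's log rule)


Smalian: V = (A1 + A2)/2 * L,  A = pi*(D/200)^2
A1 = pi*(39.3/200)^2 = 0.121304 m^2
A2 = pi*(23.3/200)^2 = 0.042638 m^2
V = (0.121304+0.042638)/2*2.2 = 0.1803 m^3

0.1803


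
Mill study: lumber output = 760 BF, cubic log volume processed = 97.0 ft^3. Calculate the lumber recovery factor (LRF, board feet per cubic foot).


Formula: LRF = Lumber Output (BF) / Log Input (ft^3)
LRF = 760 BF / 97.0 ft^3
LRF = 7.84 BF/ft^3

7.84


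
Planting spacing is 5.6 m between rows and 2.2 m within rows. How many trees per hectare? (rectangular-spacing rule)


Formula: TPH = 10000 m^2/ha / (spacing_x * spacing_y)
Area per tree = 5.6 m * 2.2 m = 12.32 m^2
TPH = 10000 / 12.32 = 812 trees/ha

812


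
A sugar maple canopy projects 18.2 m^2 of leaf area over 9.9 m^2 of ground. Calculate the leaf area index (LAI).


Formula: LAI = total leaf area / ground area  (dimensionless)
LAI = 18.2 m^2 / 9.9 m^2
LAI = 1.84

1.84


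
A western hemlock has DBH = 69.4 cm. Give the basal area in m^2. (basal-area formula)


Formula: BA = pi * (DBH/2)^2 / 10000  (cm^2 to m^2)
Radius = DBH/2 = 69.4/2 = 34.7 cm
BA = pi * 34.7^2 / 10000
   = 3782.7603 cm^2 / 10000
   = 0.3783 m^2

0.3783


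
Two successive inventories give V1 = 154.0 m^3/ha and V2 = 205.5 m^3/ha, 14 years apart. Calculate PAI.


Formula: PAI = (V_T2 - V_T1) / (T2 - T1)
Volume increment = 205.5 - 154.0 = 51.5 m^3/ha
PAI = 51.5 / 14 = 3.68 m^3/ha/year

3.68


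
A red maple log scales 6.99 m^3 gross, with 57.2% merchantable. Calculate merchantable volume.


Formula: MV = V_total * (merchantable_pct / 100)
Merchantable fraction = 57.2% / 100 = 0.572
MV = 6.99 m^3 * 0.572 = 3.998 m^3

3.998


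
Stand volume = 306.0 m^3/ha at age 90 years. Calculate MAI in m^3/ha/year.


Formula: MAI = Total Volume / Stand Age
MAI = 306.0 m^3/ha / 90 years
MAI = 3.4 m^3/ha/year

3.4


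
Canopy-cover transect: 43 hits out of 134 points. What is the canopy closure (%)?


Formula: Canopy closure = covered points / total points * 100
Closure = 43 / 134 * 100
Closure = 0.3209 * 100 = 32.1%

32.1


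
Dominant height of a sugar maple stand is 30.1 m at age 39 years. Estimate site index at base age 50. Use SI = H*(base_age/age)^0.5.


Formula: SI = H_dom * (base_age / age)^0.5
Age ratio = 50 / 39 = 1.28205
sqrt(age_ratio) = 1.13228
SI = 30.1 * 1.13228 = 34.1 m

34.1


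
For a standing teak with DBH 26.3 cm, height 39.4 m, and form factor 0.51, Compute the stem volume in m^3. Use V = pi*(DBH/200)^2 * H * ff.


Formula: V = pi * (DBH/200)^2 * H * ff
Radius = DBH/200 = 26.3/200 = 0.1315 m
Radius^2 = 0.1315^2 = 0.01729225 m^2
V = pi * 0.01729225 * 39.4 * 0.51
V = 1.092 m^3

1.092


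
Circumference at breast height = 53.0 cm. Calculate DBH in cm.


Formula: DBH = C / pi
DBH = 53.0 / pi
pi = 3.14159...
DBH = 16.9 cm

16.9


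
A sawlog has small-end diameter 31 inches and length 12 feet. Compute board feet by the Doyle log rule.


Doyle: BF = (D - 4)^2 * L / 16
Adjusted diameter = 31 - 4 = 27 in
(D-4)^2 = 27^2 = 729
BF = 729 * 12 / 16 = 547 BF

547


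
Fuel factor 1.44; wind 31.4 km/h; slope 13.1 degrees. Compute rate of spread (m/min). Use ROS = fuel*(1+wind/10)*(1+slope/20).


Formula: ROS = fuel * (1 + wind/10) * (1 + slope/20)
Wind factor = 1 + 31.4/10 = 4.14
Slope factor = 1 + 13.1/20 = 1.655
ROS = 1.44 * 4.14 * 1.655 = 9.87 m/min

9.87


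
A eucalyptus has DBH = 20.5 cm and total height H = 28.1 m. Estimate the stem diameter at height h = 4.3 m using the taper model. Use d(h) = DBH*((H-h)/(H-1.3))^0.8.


Taper: d(h) = DBH * ((H - h) / (H - 1.3))^0.8
Numerator = H - h = 28.1 - 4.3 = 23.8 m
Denominator = H - 1.3 = 28.1 - 1.3 = 26.8 m
Ratio = 23.8 / 26.8 = 0.88806
d = 20.5 * 0.88806^0.8 = 18.6 cm

18.6


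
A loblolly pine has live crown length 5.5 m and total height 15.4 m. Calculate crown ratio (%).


Formula: Crown Ratio = (Crown Length / Total Height) * 100
CR = (5.5 m / 15.4 m) * 100
CR = 0.3571 * 100 = 35.7%

35.7


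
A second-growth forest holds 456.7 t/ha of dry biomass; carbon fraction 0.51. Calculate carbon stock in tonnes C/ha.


Formula: Carbon Stock = Biomass * Carbon Fraction
C = 456.7 t/ha * 0.51
C = 232.9 t C/ha

232.9


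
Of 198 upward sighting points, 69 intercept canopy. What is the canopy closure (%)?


Formula: Canopy closure = covered points / total points * 100
Closure = 69 / 198 * 100
Closure = 0.3485 * 100 = 34.8%

34.8


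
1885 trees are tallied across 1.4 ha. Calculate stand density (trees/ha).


Formula: Stand Density = N_trees / Area_ha
Density = 1885 trees / 1.4 ha
Density = 1346 trees/ha

1346


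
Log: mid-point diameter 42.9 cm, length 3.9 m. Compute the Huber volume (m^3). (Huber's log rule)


Huber: V = Am * L,  Am = pi*(Dm/200)^2
Am = pi*(42.9/200)^2 = 0.144545 m^2
V = 0.144545*3.9 = 0.5637 m^3

0.5637


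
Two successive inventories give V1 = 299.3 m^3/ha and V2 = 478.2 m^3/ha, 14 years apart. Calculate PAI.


Formula: PAI = (V_T2 - V_T1) / (T2 - T1)
Volume increment = 478.2 - 299.3 = 178.9 m^3/ha
PAI = 178.9 / 14 = 12.78 m^3/ha/year

12.78


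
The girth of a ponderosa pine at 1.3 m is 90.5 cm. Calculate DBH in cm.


Formula: DBH = C / pi
DBH = 90.5 / pi
pi = 3.14159...
DBH = 28.8 cm

28.8


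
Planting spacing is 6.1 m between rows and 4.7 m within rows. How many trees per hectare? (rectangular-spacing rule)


Formula: TPH = 10000 m^2/ha / (spacing_x * spacing_y)
Area per tree = 6.1 m * 4.7 m = 28.67 m^2
TPH = 10000 / 28.67 = 349 trees/ha

349


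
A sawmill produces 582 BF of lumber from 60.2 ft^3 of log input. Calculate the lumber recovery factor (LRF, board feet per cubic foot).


Formula: LRF = Lumber Output (BF) / Log Input (ft^3)
LRF = 582 BF / 60.2 ft^3
LRF = 9.67 BF/ft^3

9.67


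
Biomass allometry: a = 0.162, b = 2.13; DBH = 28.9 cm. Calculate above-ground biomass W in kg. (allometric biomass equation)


Formula: W = a * DBH^b  (allometric power law)
DBH^b = 28.9^2.13 = 1293.3391
W = 0.162 * 1293.3391 = 209.5 kg

209.5


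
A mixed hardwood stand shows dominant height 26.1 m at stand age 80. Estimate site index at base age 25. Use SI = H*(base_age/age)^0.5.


Formula: SI = H_dom * (base_age / age)^0.5
Age ratio = 25 / 80 = 0.3125
sqrt(age_ratio) = 0.55902
SI = 26.1 * 0.55902 = 14.6 m

14.6


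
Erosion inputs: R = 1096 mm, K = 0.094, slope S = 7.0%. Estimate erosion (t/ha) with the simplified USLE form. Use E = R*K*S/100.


Formula: E = R * K * S / 100  (simplified USLE)
R * K = 1096 * 0.094 = 103.024
E = 103.024 * 7.0 / 100 = 7.21 t/ha

7.21


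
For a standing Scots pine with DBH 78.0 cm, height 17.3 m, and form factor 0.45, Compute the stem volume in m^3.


Formula: V = pi * (DBH/200)^2 * H * ff
Radius = DBH/200 = 78.0/200 = 0.39 m
Radius^2 = 0.39^2 = 0.1521 m^2
V = pi * 0.1521 * 17.3 * 0.45
V = 3.72 m^3

3.72


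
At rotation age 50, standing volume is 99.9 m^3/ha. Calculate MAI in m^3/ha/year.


Formula: MAI = Total Volume / Stand Age
MAI = 99.9 m^3/ha / 50 years
MAI = 2.0 m^3/ha/year

2.0


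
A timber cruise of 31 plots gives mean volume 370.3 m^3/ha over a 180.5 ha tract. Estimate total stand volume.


Formula: Total Volume = Mean Volume per ha * Total Area
Total Volume = 370.3 m^3/ha * 180.5 ha
Total Volume = 66839 m^3

66839


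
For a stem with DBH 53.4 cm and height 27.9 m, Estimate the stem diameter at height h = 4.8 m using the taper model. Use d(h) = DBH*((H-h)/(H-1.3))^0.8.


Taper: d(h) = DBH * ((H - h) / (H - 1.3))^0.8
Numerator = H - h = 27.9 - 4.8 = 23.1 m
Denominator = H - 1.3 = 27.9 - 1.3 = 26.6 m
Ratio = 23.1 / 26.6 = 0.86842
d = 53.4 * 0.86842^0.8 = 47.7 cm

47.7


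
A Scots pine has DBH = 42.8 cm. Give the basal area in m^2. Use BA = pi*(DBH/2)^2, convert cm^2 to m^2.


Formula: BA = pi * (DBH/2)^2 / 10000  (cm^2 to m^2)
Radius = DBH/2 = 42.8/2 = 21.4 cm
BA = pi * 21.4^2 / 10000
   = 1438.7238 cm^2 / 10000
   = 0.1439 m^2

0.1439


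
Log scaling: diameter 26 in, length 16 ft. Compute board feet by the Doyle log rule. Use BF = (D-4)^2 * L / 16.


Doyle: BF = (D - 4)^2 * L / 16
Adjusted diameter = 26 - 4 = 22 in
(D-4)^2 = 22^2 = 484
BF = 484 * 16 / 16 = 484 BF

484


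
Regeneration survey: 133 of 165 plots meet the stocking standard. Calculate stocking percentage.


Formula: Stocking % = stocked plots / total plots * 100
Stocking = 133 / 165 * 100
Stocking = 0.8061 * 100 = 80.6%

80.6


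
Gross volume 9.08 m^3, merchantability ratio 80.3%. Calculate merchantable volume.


Formula: MV = V_total * (merchantable_pct / 100)
Merchantable fraction = 80.3% / 100 = 0.803
MV = 9.08 m^3 * 0.803 = 7.291 m^3

7.291


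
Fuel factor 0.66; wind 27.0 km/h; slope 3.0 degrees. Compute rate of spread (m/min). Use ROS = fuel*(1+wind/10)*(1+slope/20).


Formula: ROS = fuel * (1 + wind/10) * (1 + slope/20)
Wind factor = 1 + 27.0/10 = 3.7
Slope factor = 1 + 3.0/20 = 1.15
ROS = 0.66 * 3.7 * 1.15 = 2.81 m/min

2.81


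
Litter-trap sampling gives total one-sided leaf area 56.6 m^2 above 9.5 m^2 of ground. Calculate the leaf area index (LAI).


Formula: LAI = total leaf area / ground area  (dimensionless)
LAI = 56.6 m^2 / 9.5 m^2
LAI = 5.96

5.96


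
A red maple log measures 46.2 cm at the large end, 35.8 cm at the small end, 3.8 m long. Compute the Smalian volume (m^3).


Smalian: V = (A1 + A2)/2 * L,  A = pi*(D/200)^2
A1 = pi*(46.2/200)^2 = 0.167639 m^2
A2 = pi*(35.8/200)^2 = 0.10066 m^2
V = (0.167639+0.10066)/2*3.8 = 0.5098 m^3

0.5098


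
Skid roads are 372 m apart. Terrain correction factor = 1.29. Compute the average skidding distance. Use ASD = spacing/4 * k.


Formula: ASD = (spacing / 4) * correction
Uncorrected distance = spacing / 4 = 372 / 4 = 93 m
ASD = 93 * 1.29 = 120 m

120


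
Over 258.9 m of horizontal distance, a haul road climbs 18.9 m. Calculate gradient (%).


Formula: Gradient = rise / run * 100
Gradient = 18.9 / 258.9 * 100 = 7.3%

7.3


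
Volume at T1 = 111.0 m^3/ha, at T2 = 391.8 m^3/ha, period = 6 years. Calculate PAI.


Formula: PAI = (V_T2 - V_T1) / (T2 - T1)
Volume increment = 391.8 - 111.0 = 280.8 m^3/ha
PAI = 280.8 / 6 = 46.8 m^3/ha/year

46.8


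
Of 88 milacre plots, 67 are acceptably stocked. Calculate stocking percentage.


Formula: Stocking % = stocked plots / total plots * 100
Stocking = 67 / 88 * 100
Stocking = 0.7614 * 100 = 76.1%

76.1


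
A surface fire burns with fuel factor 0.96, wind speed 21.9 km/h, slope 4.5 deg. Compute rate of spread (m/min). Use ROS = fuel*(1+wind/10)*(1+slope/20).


Formula: ROS = fuel * (1 + wind/10) * (1 + slope/20)
Wind factor = 1 + 21.9/10 = 3.19
Slope factor = 1 + 4.5/20 = 1.225
ROS = 0.96 * 3.19 * 1.225 = 3.75 m/min

3.75


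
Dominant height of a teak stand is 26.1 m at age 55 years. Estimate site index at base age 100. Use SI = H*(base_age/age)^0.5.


Formula: SI = H_dom * (base_age / age)^0.5
Age ratio = 100 / 55 = 1.81818
sqrt(age_ratio) = 1.3484
SI = 26.1 * 1.3484 = 35.2 m

35.2


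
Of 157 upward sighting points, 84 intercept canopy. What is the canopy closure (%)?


Formula: Canopy closure = covered points / total points * 100
Closure = 84 / 157 * 100
Closure = 0.535 * 100 = 53.5%

53.5


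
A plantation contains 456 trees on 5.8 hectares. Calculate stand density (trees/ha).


Formula: Stand Density = N_trees / Area_ha
Density = 456 trees / 5.8 ha
Density = 79 trees/ha

79


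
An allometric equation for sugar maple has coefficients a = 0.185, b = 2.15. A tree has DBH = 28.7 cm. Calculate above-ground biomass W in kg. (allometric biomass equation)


Formula: W = a * DBH^b  (allometric power law)
DBH^b = 28.7^2.15 = 1362.8438
W = 0.185 * 1362.8438 = 252.1 kg

252.1


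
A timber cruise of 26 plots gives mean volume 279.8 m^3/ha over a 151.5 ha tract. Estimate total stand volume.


Formula: Total Volume = Mean Volume per ha * Total Area
Total Volume = 279.8 m^3/ha * 151.5 ha
Total Volume = 42390 m^3

42390


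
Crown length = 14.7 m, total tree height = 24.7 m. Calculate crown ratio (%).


Formula: Crown Ratio = (Crown Length / Total Height) * 100
CR = (14.7 m / 24.7 m) * 100
CR = 0.5951 * 100 = 59.5%

59.5


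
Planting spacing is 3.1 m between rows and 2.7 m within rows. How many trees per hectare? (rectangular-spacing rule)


Formula: TPH = 10000 m^2/ha / (spacing_x * spacing_y)
Area per tree = 3.1 m * 2.7 m = 8.37 m^2
TPH = 10000 / 8.37 = 1195 trees/ha

1195


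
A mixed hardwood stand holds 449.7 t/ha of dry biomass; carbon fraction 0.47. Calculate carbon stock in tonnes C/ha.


Formula: Carbon Stock = Biomass * Carbon Fraction
C = 449.7 t/ha * 0.47
C = 211.4 t C/ha

211.4


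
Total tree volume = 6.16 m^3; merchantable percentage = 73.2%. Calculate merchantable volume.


Formula: MV = V_total * (merchantable_pct / 100)
Merchantable fraction = 73.2% / 100 = 0.732
MV = 6.16 m^3 * 0.732 = 4.509 m^3

4.509


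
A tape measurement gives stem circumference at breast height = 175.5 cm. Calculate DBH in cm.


Formula: DBH = C / pi
DBH = 175.5 / pi
pi = 3.14159...
DBH = 55.9 cm

55.9


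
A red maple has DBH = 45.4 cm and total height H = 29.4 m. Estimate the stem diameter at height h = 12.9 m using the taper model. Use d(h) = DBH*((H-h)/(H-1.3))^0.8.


Taper: d(h) = DBH * ((H - h) / (H - 1.3))^0.8
Numerator = H - h = 29.4 - 12.9 = 16.5 m
Denominator = H - 1.3 = 29.4 - 1.3 = 28.1 m
Ratio = 16.5 / 28.1 = 0.58719
d = 45.4 * 0.58719^0.8 = 29.7 cm

29.7


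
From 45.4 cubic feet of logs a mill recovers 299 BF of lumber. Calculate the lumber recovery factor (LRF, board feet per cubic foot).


Formula: LRF = Lumber Output (BF) / Log Input (ft^3)
LRF = 299 BF / 45.4 ft^3
LRF = 6.59 BF/ft^3

6.59


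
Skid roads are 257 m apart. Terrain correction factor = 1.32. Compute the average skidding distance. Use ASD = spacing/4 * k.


Formula: ASD = (spacing / 4) * correction
Uncorrected distance = spacing / 4 = 257 / 4 = 64.25 m
ASD = 64.25 * 1.32 = 85 m

85


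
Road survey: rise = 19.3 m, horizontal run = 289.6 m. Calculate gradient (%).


Formula: Gradient = rise / run * 100
Gradient = 19.3 / 289.6 * 100 = 6.7%

6.7


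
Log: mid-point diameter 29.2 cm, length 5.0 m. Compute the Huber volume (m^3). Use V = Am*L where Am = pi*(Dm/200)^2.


Huber: V = Am * L,  Am = pi*(Dm/200)^2
Am = pi*(29.2/200)^2 = 0.066966 m^2
V = 0.066966*5.0 = 0.3348 m^3

0.3348


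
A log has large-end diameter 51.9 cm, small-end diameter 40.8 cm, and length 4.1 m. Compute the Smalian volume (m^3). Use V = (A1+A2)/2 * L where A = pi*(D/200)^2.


Smalian: V = (A1 + A2)/2 * L,  A = pi*(D/200)^2
A1 = pi*(51.9/200)^2 = 0.211556 m^2
A2 = pi*(40.8/200)^2 = 0.130741 m^2
V = (0.211556+0.130741)/2*4.1 = 0.7017 m^3

0.7017


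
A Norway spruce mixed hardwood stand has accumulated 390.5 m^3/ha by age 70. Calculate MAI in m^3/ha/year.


Formula: MAI = Total Volume / Stand Age
MAI = 390.5 m^3/ha / 70 years
MAI = 5.58 m^3/ha/year

5.58


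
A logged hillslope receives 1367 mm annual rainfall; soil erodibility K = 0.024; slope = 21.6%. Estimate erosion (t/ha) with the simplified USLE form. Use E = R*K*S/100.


Formula: E = R * K * S / 100  (simplified USLE)
R * K = 1367 * 0.024 = 32.808
E = 32.808 * 21.6 / 100 = 7.09 t/ha

7.09


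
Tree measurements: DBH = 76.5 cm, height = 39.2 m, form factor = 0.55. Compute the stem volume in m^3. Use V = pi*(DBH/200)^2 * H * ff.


Formula: V = pi * (DBH/200)^2 * H * ff
Radius = DBH/200 = 76.5/200 = 0.3825 m
Radius^2 = 0.3825^2 = 0.14630625 m^2
V = pi * 0.14630625 * 39.2 * 0.55
V = 9.91 m^3

9.91


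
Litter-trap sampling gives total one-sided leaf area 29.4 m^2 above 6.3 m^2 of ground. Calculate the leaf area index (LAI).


Formula: LAI = total leaf area / ground area  (dimensionless)
LAI = 29.4 m^2 / 6.3 m^2
LAI = 4.67

4.67


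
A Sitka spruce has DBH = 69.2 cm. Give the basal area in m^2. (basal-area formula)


Formula: BA = pi * (DBH/2)^2 / 10000  (cm^2 to m^2)
Radius = DBH/2 = 69.2/2 = 34.6 cm
BA = pi * 34.6^2 / 10000
   = 3760.9891 cm^2 / 10000
   = 0.3761 m^2

0.3761


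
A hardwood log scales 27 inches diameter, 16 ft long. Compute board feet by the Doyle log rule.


Doyle: BF = (D - 4)^2 * L / 16
Adjusted diameter = 27 - 4 = 23 in
(D-4)^2 = 23^2 = 529
BF = 529 * 16 / 16 = 529 BF

529


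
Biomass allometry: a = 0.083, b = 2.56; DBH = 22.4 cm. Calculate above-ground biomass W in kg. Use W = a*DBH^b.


Formula: W = a * DBH^b  (allometric power law)
DBH^b = 22.4^2.56 = 2861.7713
W = 0.083 * 2861.7713 = 237.5 kg

237.5


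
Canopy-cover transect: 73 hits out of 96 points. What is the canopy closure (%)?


Formula: Canopy closure = covered points / total points * 100
Closure = 73 / 96 * 100
Closure = 0.7604 * 100 = 76.0%

76.0


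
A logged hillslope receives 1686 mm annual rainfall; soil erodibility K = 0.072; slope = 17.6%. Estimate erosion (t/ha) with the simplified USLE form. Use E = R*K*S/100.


Formula: E = R * K * S / 100  (simplified USLE)
R * K = 1686 * 0.072 = 121.392
E = 121.392 * 17.6 / 100 = 21.36 t/ha

21.36


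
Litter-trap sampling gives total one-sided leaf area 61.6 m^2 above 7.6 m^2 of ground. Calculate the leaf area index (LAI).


Formula: LAI = total leaf area / ground area  (dimensionless)
LAI = 61.6 m^2 / 7.6 m^2
LAI = 8.11

8.11


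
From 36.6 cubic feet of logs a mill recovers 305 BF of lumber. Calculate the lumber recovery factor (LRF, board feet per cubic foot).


Formula: LRF = Lumber Output (BF) / Log Input (ft^3)
LRF = 305 BF / 36.6 ft^3
LRF = 8.33 BF/ft^3

8.33


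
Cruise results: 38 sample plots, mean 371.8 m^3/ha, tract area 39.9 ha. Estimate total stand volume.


Formula: Total Volume = Mean Volume per ha * Total Area
Total Volume = 371.8 m^3/ha * 39.9 ha
Total Volume = 14835 m^3

14835


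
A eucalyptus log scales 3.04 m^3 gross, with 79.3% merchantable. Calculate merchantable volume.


Formula: MV = V_total * (merchantable_pct / 100)
Merchantable fraction = 79.3% / 100 = 0.793
MV = 3.04 m^3 * 0.793 = 2.411 m^3

2.411


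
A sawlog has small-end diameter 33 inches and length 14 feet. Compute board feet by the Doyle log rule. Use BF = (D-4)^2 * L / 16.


Doyle: BF = (D - 4)^2 * L / 16
Adjusted diameter = 33 - 4 = 29 in
(D-4)^2 = 29^2 = 841
BF = 841 * 14 / 16 = 736 BF

736


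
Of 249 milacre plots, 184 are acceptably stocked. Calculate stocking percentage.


Formula: Stocking % = stocked plots / total plots * 100
Stocking = 184 / 249 * 100
Stocking = 0.739 * 100 = 73.9%

73.9


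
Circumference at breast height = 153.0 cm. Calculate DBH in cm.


Formula: DBH = C / pi
DBH = 153.0 / pi
pi = 3.14159...
DBH = 48.7 cm

48.7


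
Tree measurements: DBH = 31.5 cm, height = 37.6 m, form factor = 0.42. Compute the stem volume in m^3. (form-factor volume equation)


Formula: V = pi * (DBH/200)^2 * H * ff
Radius = DBH/200 = 31.5/200 = 0.1575 m
Radius^2 = 0.1575^2 = 0.02480625 m^2
V = pi * 0.02480625 * 37.6 * 0.42
V = 1.231 m^3

1.231


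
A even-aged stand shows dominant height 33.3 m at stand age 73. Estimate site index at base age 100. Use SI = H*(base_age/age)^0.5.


Formula: SI = H_dom * (base_age / age)^0.5
Age ratio = 100 / 73 = 1.36986
sqrt(age_ratio) = 1.17041
SI = 33.3 * 1.17041 = 39.0 m

39.0


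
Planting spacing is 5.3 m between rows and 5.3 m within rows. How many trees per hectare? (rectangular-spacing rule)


Formula: TPH = 10000 m^2/ha / (spacing_x * spacing_y)
Area per tree = 5.3 m * 5.3 m = 28.09 m^2
TPH = 10000 / 28.09 = 356 trees/ha

356


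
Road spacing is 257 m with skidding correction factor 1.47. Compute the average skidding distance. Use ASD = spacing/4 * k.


Formula: ASD = (spacing / 4) * correction
Uncorrected distance = spacing / 4 = 257 / 4 = 64.25 m
ASD = 64.25 * 1.47 = 94 m

94


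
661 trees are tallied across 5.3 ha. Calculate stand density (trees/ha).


Formula: Stand Density = N_trees / Area_ha
Density = 661 trees / 5.3 ha
Density = 125 trees/ha

125


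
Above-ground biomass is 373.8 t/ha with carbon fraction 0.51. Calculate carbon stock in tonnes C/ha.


Formula: Carbon Stock = Biomass * Carbon Fraction
C = 373.8 t/ha * 0.51
C = 190.6 t C/ha

190.6


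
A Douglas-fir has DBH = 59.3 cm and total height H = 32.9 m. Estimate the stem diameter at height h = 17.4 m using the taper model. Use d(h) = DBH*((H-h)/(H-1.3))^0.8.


Taper: d(h) = DBH * ((H - h) / (H - 1.3))^0.8
Numerator = H - h = 32.9 - 17.4 = 15.5 m
Denominator = H - 1.3 = 32.9 - 1.3 = 31.6 m
Ratio = 15.5 / 31.6 = 0.49051
d = 59.3 * 0.49051^0.8 = 33.5 cm

33.5


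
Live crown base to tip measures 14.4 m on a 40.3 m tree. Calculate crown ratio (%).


Formula: Crown Ratio = (Crown Length / Total Height) * 100
CR = (14.4 m / 40.3 m) * 100
CR = 0.3573 * 100 = 35.7%

35.7


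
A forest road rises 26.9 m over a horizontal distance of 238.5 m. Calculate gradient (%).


Formula: Gradient = rise / run * 100
Gradient = 26.9 / 238.5 * 100 = 11.3%

11.3


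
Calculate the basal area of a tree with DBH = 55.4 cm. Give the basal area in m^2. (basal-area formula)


Formula: BA = pi * (DBH/2)^2 / 10000  (cm^2 to m^2)
Radius = DBH/2 = 55.4/2 = 27.7 cm
BA = pi * 27.7^2 / 10000
   = 2410.5126 cm^2 / 10000
   = 0.2411 m^2

0.2411


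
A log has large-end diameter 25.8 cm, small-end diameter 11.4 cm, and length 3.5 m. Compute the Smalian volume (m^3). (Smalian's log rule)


Smalian: V = (A1 + A2)/2 * L,  A = pi*(D/200)^2
A1 = pi*(25.8/200)^2 = 0.052279 m^2
A2 = pi*(11.4/200)^2 = 0.010207 m^2
V = (0.052279+0.010207)/2*3.5 = 0.1094 m^3

0.1094


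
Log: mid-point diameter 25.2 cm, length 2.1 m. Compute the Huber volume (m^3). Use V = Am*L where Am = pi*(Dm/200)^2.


Huber: V = Am * L,  Am = pi*(Dm/200)^2
Am = pi*(25.2/200)^2 = 0.049876 m^2
V = 0.049876*2.1 = 0.1047 m^3

0.1047


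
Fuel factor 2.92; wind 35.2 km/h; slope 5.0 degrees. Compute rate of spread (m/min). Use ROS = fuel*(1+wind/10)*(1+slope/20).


Formula: ROS = fuel * (1 + wind/10) * (1 + slope/20)
Wind factor = 1 + 35.2/10 = 4.52
Slope factor = 1 + 5.0/20 = 1.25
ROS = 2.92 * 4.52 * 1.25 = 16.5 m/min

16.5


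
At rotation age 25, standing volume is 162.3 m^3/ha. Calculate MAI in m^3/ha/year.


Formula: MAI = Total Volume / Stand Age
MAI = 162.3 m^3/ha / 25 years
MAI = 6.49 m^3/ha/year

6.49


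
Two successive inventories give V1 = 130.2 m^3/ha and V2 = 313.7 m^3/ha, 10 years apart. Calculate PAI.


Formula: PAI = (V_T2 - V_T1) / (T2 - T1)
Volume increment = 313.7 - 130.2 = 183.5 m^3/ha
PAI = 183.5 / 10 = 18.35 m^3/ha/year

18.35


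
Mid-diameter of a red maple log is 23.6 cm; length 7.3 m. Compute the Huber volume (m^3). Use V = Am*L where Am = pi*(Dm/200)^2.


Huber: V = Am * L,  Am = pi*(Dm/200)^2
Am = pi*(23.6/200)^2 = 0.043744 m^2
V = 0.043744*7.3 = 0.3193 m^3

0.3193


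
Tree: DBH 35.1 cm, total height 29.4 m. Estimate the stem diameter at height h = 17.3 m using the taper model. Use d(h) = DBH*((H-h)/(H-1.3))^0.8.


Taper: d(h) = DBH * ((H - h) / (H - 1.3))^0.8
Numerator = H - h = 29.4 - 17.3 = 12.1 m
Denominator = H - 1.3 = 29.4 - 1.3 = 28.1 m
Ratio = 12.1 / 28.1 = 0.4306
d = 35.1 * 0.4306^0.8 = 17.9 cm

17.9


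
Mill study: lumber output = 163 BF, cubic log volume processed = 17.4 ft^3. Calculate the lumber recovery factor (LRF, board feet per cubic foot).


Formula: LRF = Lumber Output (BF) / Log Input (ft^3)
LRF = 163 BF / 17.4 ft^3
LRF = 9.37 BF/ft^3

9.37


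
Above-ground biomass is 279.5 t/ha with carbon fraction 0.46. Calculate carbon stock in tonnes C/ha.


Formula: Carbon Stock = Biomass * Carbon Fraction
C = 279.5 t/ha * 0.46
C = 128.6 t C/ha

128.6


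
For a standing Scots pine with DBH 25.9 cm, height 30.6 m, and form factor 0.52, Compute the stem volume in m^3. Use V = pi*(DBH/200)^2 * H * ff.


Formula: V = pi * (DBH/200)^2 * H * ff
Radius = DBH/200 = 25.9/200 = 0.1295 m
Radius^2 = 0.1295^2 = 0.01677025 m^2
V = pi * 0.01677025 * 30.6 * 0.52
V = 0.838 m^3

0.838


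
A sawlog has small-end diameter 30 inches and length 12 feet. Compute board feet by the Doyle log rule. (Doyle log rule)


Doyle: BF = (D - 4)^2 * L / 16
Adjusted diameter = 30 - 4 = 26 in
(D-4)^2 = 26^2 = 676
BF = 676 * 12 / 16 = 507 BF

507


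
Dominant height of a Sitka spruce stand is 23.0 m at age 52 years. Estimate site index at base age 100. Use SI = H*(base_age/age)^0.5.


Formula: SI = H_dom * (base_age / age)^0.5
Age ratio = 100 / 52 = 1.92308
sqrt(age_ratio) = 1.38675
SI = 23.0 * 1.38675 = 31.9 m

31.9


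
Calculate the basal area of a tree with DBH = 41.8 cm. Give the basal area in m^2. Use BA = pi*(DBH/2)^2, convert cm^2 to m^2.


Formula: BA = pi * (DBH/2)^2 / 10000  (cm^2 to m^2)
Radius = DBH/2 = 41.8/2 = 20.9 cm
BA = pi * 20.9^2 / 10000
   = 1372.2791 cm^2 / 10000
   = 0.1372 m^2

0.1372


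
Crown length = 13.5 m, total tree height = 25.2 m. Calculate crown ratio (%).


Formula: Crown Ratio = (Crown Length / Total Height) * 100
CR = (13.5 m / 25.2 m) * 100
CR = 0.5357 * 100 = 53.6%

53.6


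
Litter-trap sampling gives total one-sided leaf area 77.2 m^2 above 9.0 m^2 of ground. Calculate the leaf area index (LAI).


Formula: LAI = total leaf area / ground area  (dimensionless)
LAI = 77.2 m^2 / 9.0 m^2
LAI = 8.58

8.58


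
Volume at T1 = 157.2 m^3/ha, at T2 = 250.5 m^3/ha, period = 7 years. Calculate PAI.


Formula: PAI = (V_T2 - V_T1) / (T2 - T1)
Volume increment = 250.5 - 157.2 = 93.3 m^3/ha
PAI = 93.3 / 7 = 13.33 m^3/ha/year

13.33


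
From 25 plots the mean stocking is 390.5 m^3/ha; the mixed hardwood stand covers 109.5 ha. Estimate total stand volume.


Formula: Total Volume = Mean Volume per ha * Total Area
Total Volume = 390.5 m^3/ha * 109.5 ha
Total Volume = 42760 m^3

42760


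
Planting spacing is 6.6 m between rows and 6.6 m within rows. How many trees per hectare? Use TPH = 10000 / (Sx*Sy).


Formula: TPH = 10000 m^2/ha / (spacing_x * spacing_y)
Area per tree = 6.6 m * 6.6 m = 43.56 m^2
TPH = 10000 / 43.56 = 230 trees/ha

230


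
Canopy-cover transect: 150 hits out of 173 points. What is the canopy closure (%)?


Formula: Canopy closure = covered points / total points * 100
Closure = 150 / 173 * 100
Closure = 0.8671 * 100 = 86.7%

86.7


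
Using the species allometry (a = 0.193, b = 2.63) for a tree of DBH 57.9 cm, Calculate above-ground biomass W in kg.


Formula: W = a * DBH^b  (allometric power law)
DBH^b = 57.9^2.63 = 43235.9118
W = 0.193 * 43235.9118 = 8344.5 kg

8344.5


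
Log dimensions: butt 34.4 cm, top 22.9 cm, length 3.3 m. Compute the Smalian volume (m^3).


Smalian: V = (A1 + A2)/2 * L,  A = pi*(D/200)^2
A1 = pi*(34.4/200)^2 = 0.092941 m^2
A2 = pi*(22.9/200)^2 = 0.041187 m^2
V = (0.092941+0.041187)/2*3.3 = 0.2213 m^3

0.2213


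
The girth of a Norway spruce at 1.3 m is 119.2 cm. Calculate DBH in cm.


Formula: DBH = C / pi
DBH = 119.2 / pi
pi = 3.14159...
DBH = 37.9 cm

37.9


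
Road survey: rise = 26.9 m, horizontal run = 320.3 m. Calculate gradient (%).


Formula: Gradient = rise / run * 100
Gradient = 26.9 / 320.3 * 100 = 8.4%

8.4


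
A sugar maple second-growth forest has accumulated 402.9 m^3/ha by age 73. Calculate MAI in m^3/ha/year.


Formula: MAI = Total Volume / Stand Age
MAI = 402.9 m^3/ha / 73 years
MAI = 5.52 m^3/ha/year

5.52


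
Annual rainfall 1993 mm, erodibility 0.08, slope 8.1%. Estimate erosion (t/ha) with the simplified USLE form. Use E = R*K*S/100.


Formula: E = R * K * S / 100  (simplified USLE)
R * K = 1993 * 0.08 = 159.44
E = 159.44 * 8.1 / 100 = 12.91 t/ha

12.91


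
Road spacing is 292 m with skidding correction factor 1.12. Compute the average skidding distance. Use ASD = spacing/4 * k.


Formula: ASD = (spacing / 4) * correction
Uncorrected distance = spacing / 4 = 292 / 4 = 73 m
ASD = 73 * 1.12 = 82 m

82


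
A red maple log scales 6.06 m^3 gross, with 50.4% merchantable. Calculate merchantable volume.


Formula: MV = V_total * (merchantable_pct / 100)
Merchantable fraction = 50.4% / 100 = 0.504
MV = 6.06 m^3 * 0.504 = 3.054 m^3

3.054


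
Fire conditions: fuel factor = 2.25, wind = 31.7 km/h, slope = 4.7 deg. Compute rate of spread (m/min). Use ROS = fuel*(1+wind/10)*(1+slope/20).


Formula: ROS = fuel * (1 + wind/10) * (1 + slope/20)
Wind factor = 1 + 31.7/10 = 4.17
Slope factor = 1 + 4.7/20 = 1.235
ROS = 2.25 * 4.17 * 1.235 = 11.59 m/min

11.59


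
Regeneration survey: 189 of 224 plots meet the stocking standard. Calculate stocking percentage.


Formula: Stocking % = stocked plots / total plots * 100
Stocking = 189 / 224 * 100
Stocking = 0.8438 * 100 = 84.4%

84.4


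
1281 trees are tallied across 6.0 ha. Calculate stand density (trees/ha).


Formula: Stand Density = N_trees / Area_ha
Density = 1281 trees / 6.0 ha
Density = 214 trees/ha

214


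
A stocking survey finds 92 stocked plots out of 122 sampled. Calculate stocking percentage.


Formula: Stocking % = stocked plots / total plots * 100
Stocking = 92 / 122 * 100
Stocking = 0.7541 * 100 = 75.4%

75.4


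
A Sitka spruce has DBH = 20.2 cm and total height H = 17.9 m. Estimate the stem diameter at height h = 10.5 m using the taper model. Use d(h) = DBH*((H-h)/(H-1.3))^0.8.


Taper: d(h) = DBH * ((H - h) / (H - 1.3))^0.8
Numerator = H - h = 17.9 - 10.5 = 7.4 m
Denominator = H - 1.3 = 17.9 - 1.3 = 16.6 m
Ratio = 7.4 / 16.6 = 0.44578
d = 20.2 * 0.44578^0.8 = 10.6 cm

10.6


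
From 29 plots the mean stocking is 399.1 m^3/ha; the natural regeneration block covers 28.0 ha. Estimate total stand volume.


Formula: Total Volume = Mean Volume per ha * Total Area
Total Volume = 399.1 m^3/ha * 28.0 ha
Total Volume = 11175 m^3

11175


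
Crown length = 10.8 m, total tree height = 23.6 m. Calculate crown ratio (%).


Formula: Crown Ratio = (Crown Length / Total Height) * 100
CR = (10.8 m / 23.6 m) * 100
CR = 0.4576 * 100 = 45.8%

45.8


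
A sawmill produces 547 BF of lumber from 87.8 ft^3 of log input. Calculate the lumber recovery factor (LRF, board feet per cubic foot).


Formula: LRF = Lumber Output (BF) / Log Input (ft^3)
LRF = 547 BF / 87.8 ft^3
LRF = 6.23 BF/ft^3

6.23
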